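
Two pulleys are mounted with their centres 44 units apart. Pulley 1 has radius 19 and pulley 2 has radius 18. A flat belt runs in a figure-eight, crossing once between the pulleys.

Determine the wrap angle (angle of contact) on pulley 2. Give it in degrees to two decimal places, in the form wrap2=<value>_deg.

crossed belt: β = asin((r1+r2)/C) = asin(37/44) = 57.2362°
wrap1 = wrap2 = π + 2β = 294.4725°

wrap2=294.47_deg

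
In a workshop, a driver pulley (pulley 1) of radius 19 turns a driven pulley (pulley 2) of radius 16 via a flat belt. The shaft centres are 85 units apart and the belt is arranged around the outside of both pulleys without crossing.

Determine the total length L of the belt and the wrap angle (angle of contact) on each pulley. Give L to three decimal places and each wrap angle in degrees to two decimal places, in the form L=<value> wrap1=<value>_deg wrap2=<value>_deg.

open belt: β = asin((r2−r1)/C) = asin(-3/85) = -2.0226°
wrap1 = π − 2β = 184.0452°
wrap2 = π + 2β = 175.9548°
tangent length = C·cosβ = 84.9470
L = r1·wrap1 + r2·wrap2 + 2·C·cosβ = 19·3.2122 + 16·3.0710 + 2·84.9470 = 280.0616

L=280.062 wrap1=184.05_deg wrap2=175.95_deg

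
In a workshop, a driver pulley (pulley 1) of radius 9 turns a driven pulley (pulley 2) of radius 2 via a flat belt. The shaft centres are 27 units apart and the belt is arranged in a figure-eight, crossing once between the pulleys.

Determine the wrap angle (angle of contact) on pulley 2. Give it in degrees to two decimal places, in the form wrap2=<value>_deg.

crossed belt: β = asin((r1+r2)/C) = asin(11/27) = 24.0421°
wrap1 = wrap2 = π + 2β = 228.0842°

wrap2=228.08_deg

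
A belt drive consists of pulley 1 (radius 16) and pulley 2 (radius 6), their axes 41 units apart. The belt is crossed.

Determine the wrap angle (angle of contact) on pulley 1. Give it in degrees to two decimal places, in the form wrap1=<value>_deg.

crossed belt: β = asin((r1+r2)/C) = asin(22/41) = 32.4515°
wrap1 = wrap2 = π + 2β = 244.9030°

wrap1=244.90_deg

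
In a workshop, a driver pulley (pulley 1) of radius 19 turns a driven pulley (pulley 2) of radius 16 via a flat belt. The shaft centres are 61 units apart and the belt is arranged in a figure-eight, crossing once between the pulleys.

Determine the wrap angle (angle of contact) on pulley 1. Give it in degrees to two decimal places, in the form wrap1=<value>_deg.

wrap1=250.03_deg

crossed belt: β = asin((r1+r2)/C) = asin(35/61) = 35.0136°
wrap1 = wrap2 = π + 2β = 250.0271°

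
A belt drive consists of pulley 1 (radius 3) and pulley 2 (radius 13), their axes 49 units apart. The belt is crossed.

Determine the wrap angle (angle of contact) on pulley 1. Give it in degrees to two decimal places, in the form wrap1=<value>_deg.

wrap1=218.12_deg

crossed belt: β = asin((r1+r2)/C) = asin(16/49) = 19.0583°
wrap1 = wrap2 = π + 2β = 218.1167°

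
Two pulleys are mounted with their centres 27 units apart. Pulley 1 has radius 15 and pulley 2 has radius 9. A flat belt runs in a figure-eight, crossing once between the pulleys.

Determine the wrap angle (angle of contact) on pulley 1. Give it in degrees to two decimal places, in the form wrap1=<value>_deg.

wrap1=305.47_deg

crossed belt: β = asin((r1+r2)/C) = asin(24/27) = 62.7340°
wrap1 = wrap2 = π + 2β = 305.4679°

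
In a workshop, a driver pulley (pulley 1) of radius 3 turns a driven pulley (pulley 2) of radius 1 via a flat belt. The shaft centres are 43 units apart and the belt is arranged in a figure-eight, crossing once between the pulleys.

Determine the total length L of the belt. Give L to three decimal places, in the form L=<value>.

L=98.939

crossed belt: β = asin((r1+r2)/C) = asin(4/43) = 5.3376°
wrap1 = wrap2 = π + 2β = 190.6751°
tangent length = C·cosβ = 42.8135
L = (r1+r2)·wrap + 2·C·cosβ = 4·3.3279 + 2·42.8135 = 98.9387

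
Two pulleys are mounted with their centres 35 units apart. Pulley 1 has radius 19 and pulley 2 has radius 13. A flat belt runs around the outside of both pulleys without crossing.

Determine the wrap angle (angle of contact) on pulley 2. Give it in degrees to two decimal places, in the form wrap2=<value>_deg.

open belt: β = asin((r2−r1)/C) = asin(-6/35) = -9.8709°
wrap1 = π − 2β = 199.7418°
wrap2 = π + 2β = 160.2582°

wrap2=160.26_deg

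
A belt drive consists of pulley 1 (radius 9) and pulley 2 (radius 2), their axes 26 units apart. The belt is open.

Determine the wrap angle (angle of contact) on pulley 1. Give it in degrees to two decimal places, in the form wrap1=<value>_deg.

wrap1=211.24_deg

open belt: β = asin((r2−r1)/C) = asin(-7/26) = -15.6185°
wrap1 = π − 2β = 211.2370°
wrap2 = π + 2β = 148.7630°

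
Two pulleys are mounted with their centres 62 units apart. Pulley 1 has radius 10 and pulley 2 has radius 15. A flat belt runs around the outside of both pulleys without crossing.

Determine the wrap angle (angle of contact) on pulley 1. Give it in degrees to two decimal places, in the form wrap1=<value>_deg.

wrap1=170.75_deg

open belt: β = asin((r2−r1)/C) = asin(5/62) = 4.6257°
wrap1 = π − 2β = 170.7487°
wrap2 = π + 2β = 189.2513°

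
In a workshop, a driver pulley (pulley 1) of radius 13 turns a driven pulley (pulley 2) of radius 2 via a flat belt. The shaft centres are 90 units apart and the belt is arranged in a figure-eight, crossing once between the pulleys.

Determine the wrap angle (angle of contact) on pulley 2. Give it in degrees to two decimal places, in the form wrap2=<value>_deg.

crossed belt: β = asin((r1+r2)/C) = asin(15/90) = 9.5941°
wrap1 = wrap2 = π + 2β = 199.1881°

wrap2=199.19_deg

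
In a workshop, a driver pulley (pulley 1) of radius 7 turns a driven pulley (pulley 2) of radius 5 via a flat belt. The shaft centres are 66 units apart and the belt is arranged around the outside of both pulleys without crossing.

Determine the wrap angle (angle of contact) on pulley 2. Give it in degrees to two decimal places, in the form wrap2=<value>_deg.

wrap2=176.53_deg

open belt: β = asin((r2−r1)/C) = asin(-2/66) = -1.7365°
wrap1 = π − 2β = 183.4730°
wrap2 = π + 2β = 176.5270°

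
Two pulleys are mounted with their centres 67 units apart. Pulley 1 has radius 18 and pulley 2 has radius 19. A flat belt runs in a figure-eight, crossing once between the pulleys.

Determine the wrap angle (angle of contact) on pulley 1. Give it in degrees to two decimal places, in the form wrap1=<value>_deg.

crossed belt: β = asin((r1+r2)/C) = asin(37/67) = 33.5207°
wrap1 = wrap2 = π + 2β = 247.0415°

wrap1=247.04_deg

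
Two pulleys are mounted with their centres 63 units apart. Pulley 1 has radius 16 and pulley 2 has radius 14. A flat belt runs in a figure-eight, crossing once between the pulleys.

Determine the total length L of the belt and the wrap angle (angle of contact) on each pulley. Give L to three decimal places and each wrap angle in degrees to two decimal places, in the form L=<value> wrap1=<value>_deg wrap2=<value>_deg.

crossed belt: β = asin((r1+r2)/C) = asin(30/63) = 28.4369°
wrap1 = wrap2 = π + 2β = 236.8738°
tangent length = C·cosβ = 55.3986
L = (r1+r2)·wrap + 2·C·cosβ = 30·4.1342 + 2·55.3986 = 234.8239

L=234.824 wrap1=236.87_deg wrap2=236.87_deg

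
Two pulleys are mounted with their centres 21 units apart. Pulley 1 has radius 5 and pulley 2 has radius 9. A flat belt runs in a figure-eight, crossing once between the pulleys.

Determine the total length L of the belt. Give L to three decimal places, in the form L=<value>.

L=95.720

crossed belt: β = asin((r1+r2)/C) = asin(14/21) = 41.8103°
wrap1 = wrap2 = π + 2β = 263.6206°
tangent length = C·cosβ = 15.6525
L = (r1+r2)·wrap + 2·C·cosβ = 14·4.6010 + 2·15.6525 = 95.7196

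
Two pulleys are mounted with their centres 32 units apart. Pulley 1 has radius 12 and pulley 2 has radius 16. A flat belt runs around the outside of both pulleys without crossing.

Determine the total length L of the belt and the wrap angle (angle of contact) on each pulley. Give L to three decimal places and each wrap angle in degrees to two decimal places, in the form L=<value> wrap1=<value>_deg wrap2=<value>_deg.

L=152.465 wrap1=165.64_deg wrap2=194.36_deg

open belt: β = asin((r2−r1)/C) = asin(4/32) = 7.1808°
wrap1 = π − 2β = 165.6385°
wrap2 = π + 2β = 194.3615°
tangent length = C·cosβ = 31.7490
L = r1·wrap1 + r2·wrap2 + 2·C·cosβ = 12·2.8909 + 16·3.3922 + 2·31.7490 = 152.4652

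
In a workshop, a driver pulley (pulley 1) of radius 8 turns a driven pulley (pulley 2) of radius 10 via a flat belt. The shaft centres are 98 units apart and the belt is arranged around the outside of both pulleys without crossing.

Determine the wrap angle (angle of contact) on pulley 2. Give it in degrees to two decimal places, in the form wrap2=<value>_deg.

open belt: β = asin((r2−r1)/C) = asin(2/98) = 1.1694°
wrap1 = π − 2β = 177.6612°
wrap2 = π + 2β = 182.3388°

wrap2=182.34_deg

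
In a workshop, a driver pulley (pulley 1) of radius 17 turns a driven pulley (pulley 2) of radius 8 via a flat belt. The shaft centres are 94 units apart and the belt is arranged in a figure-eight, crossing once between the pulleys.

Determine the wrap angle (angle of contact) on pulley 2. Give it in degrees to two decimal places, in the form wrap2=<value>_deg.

crossed belt: β = asin((r1+r2)/C) = asin(25/94) = 15.4239°
wrap1 = wrap2 = π + 2β = 210.8477°

wrap2=210.85_deg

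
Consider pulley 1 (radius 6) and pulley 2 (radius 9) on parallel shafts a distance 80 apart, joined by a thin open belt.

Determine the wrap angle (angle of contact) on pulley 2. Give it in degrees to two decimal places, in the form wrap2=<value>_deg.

open belt: β = asin((r2−r1)/C) = asin(3/80) = 2.1491°
wrap1 = π − 2β = 175.7018°
wrap2 = π + 2β = 184.2982°

wrap2=184.30_deg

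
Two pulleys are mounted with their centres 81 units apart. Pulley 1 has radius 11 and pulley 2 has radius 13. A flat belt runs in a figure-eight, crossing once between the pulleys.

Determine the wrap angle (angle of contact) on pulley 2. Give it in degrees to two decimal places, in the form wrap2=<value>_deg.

crossed belt: β = asin((r1+r2)/C) = asin(24/81) = 17.2353°
wrap1 = wrap2 = π + 2β = 214.4706°

wrap2=214.47_deg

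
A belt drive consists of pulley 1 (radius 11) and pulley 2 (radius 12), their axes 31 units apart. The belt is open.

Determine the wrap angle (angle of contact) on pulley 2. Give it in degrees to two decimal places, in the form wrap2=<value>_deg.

wrap2=183.70_deg

open belt: β = asin((r2−r1)/C) = asin(1/31) = 1.8486°
wrap1 = π − 2β = 176.3029°
wrap2 = π + 2β = 183.6971°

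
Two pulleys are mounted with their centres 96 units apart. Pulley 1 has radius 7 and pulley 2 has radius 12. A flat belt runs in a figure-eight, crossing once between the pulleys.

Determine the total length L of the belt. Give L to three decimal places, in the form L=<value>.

L=255.463

crossed belt: β = asin((r1+r2)/C) = asin(19/96) = 11.4152°
wrap1 = wrap2 = π + 2β = 202.8303°
tangent length = C·cosβ = 94.1010
L = (r1+r2)·wrap + 2·C·cosβ = 19·3.5401 + 2·94.1010 = 255.4631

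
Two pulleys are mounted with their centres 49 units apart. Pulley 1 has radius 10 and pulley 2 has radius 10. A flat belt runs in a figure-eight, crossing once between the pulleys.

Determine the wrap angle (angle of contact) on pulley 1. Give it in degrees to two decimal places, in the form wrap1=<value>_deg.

wrap1=228.18_deg

crossed belt: β = asin((r1+r2)/C) = asin(20/49) = 24.0895°
wrap1 = wrap2 = π + 2β = 228.1790°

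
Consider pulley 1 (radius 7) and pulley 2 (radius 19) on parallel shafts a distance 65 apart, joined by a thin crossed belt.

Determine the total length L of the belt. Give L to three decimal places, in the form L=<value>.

crossed belt: β = asin((r1+r2)/C) = asin(26/65) = 23.5782°
wrap1 = wrap2 = π + 2β = 227.1564°
tangent length = C·cosβ = 59.5735
L = (r1+r2)·wrap + 2·C·cosβ = 26·3.9646 + 2·59.5735 = 222.2273

L=222.227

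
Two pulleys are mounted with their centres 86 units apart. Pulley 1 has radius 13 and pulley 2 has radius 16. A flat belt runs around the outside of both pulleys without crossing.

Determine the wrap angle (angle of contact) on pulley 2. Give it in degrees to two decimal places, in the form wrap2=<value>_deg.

open belt: β = asin((r2−r1)/C) = asin(3/86) = 1.9991°
wrap1 = π − 2β = 176.0018°
wrap2 = π + 2β = 183.9982°

wrap2=184.00_deg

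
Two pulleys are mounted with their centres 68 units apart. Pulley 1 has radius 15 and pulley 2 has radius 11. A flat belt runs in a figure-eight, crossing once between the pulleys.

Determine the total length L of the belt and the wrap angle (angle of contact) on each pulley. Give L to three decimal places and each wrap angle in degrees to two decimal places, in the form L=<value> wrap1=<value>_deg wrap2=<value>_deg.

L=227.749 wrap1=224.96_deg wrap2=224.96_deg

crossed belt: β = asin((r1+r2)/C) = asin(26/68) = 22.4795°
wrap1 = wrap2 = π + 2β = 224.9590°
tangent length = C·cosβ = 62.8331
L = (r1+r2)·wrap + 2·C·cosβ = 26·3.9263 + 2·62.8331 = 227.7494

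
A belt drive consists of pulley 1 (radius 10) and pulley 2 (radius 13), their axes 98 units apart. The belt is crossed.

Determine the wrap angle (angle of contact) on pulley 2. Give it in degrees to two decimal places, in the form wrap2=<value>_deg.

crossed belt: β = asin((r1+r2)/C) = asin(23/98) = 13.5736°
wrap1 = wrap2 = π + 2β = 207.1472°

wrap2=207.15_deg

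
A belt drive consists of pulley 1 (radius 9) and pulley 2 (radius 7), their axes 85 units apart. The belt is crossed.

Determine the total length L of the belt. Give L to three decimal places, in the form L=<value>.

crossed belt: β = asin((r1+r2)/C) = asin(16/85) = 10.8498°
wrap1 = wrap2 = π + 2β = 201.6996°
tangent length = C·cosβ = 83.4805
L = (r1+r2)·wrap + 2·C·cosβ = 16·3.5203 + 2·83.4805 = 223.2862

L=223.286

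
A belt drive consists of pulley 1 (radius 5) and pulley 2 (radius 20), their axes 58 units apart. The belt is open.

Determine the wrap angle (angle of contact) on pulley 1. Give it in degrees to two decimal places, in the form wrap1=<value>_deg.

wrap1=150.02_deg

open belt: β = asin((r2−r1)/C) = asin(15/58) = 14.9882°
wrap1 = π − 2β = 150.0235°
wrap2 = π + 2β = 209.9765°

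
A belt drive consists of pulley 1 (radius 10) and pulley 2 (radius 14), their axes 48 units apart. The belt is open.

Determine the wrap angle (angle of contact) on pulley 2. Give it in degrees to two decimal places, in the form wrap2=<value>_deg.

wrap2=189.56_deg

open belt: β = asin((r2−r1)/C) = asin(4/48) = 4.7802°
wrap1 = π − 2β = 170.4396°
wrap2 = π + 2β = 189.5604°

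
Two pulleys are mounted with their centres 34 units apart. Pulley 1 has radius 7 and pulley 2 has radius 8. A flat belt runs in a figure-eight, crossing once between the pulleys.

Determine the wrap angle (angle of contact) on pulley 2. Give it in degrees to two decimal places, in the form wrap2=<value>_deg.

crossed belt: β = asin((r1+r2)/C) = asin(15/34) = 26.1790°
wrap1 = wrap2 = π + 2β = 232.3579°

wrap2=232.36_deg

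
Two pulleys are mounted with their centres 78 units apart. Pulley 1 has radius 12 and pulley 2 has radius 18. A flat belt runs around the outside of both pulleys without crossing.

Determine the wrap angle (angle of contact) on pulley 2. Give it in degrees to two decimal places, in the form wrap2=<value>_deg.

open belt: β = asin((r2−r1)/C) = asin(6/78) = 4.4117°
wrap1 = π − 2β = 171.1765°
wrap2 = π + 2β = 188.8235°

wrap2=188.82_deg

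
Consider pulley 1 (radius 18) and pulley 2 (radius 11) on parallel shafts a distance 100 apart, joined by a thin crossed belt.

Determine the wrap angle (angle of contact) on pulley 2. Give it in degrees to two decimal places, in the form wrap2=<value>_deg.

crossed belt: β = asin((r1+r2)/C) = asin(29/100) = 16.8580°
wrap1 = wrap2 = π + 2β = 213.7159°

wrap2=213.72_deg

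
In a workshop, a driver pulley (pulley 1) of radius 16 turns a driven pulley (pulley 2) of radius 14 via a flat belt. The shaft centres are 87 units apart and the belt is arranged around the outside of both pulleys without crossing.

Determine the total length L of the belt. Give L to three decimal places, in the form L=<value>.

L=268.294

open belt: β = asin((r2−r1)/C) = asin(-2/87) = -1.3173°
wrap1 = π − 2β = 182.6345°
wrap2 = π + 2β = 177.3655°
tangent length = C·cosβ = 86.9770
L = r1·wrap1 + r2·wrap2 + 2·C·cosβ = 16·3.1876 + 14·3.0956 + 2·86.9770 = 268.2938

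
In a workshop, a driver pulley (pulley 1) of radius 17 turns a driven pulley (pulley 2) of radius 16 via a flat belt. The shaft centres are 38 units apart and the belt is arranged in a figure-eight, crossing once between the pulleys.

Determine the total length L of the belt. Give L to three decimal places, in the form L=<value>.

L=210.788

crossed belt: β = asin((r1+r2)/C) = asin(33/38) = 60.2757°
wrap1 = wrap2 = π + 2β = 300.5513°
tangent length = C·cosβ = 18.8414
L = (r1+r2)·wrap + 2·C·cosβ = 33·5.2456 + 2·18.8414 = 210.7880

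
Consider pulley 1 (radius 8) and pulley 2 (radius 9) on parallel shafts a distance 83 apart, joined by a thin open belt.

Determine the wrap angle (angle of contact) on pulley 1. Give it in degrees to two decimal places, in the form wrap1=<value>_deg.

wrap1=178.62_deg

open belt: β = asin((r2−r1)/C) = asin(1/83) = 0.6903°
wrap1 = π − 2β = 178.6193°
wrap2 = π + 2β = 181.3807°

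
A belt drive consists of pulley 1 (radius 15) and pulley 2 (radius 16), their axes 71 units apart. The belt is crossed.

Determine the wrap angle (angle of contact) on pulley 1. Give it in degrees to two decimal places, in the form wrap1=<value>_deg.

wrap1=231.78_deg

crossed belt: β = asin((r1+r2)/C) = asin(31/71) = 25.8884°
wrap1 = wrap2 = π + 2β = 231.7768°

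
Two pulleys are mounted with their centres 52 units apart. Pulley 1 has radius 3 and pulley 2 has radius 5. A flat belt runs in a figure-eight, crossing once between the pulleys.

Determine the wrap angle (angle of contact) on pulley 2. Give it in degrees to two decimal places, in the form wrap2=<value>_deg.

crossed belt: β = asin((r1+r2)/C) = asin(8/52) = 8.8499°
wrap1 = wrap2 = π + 2β = 197.6998°

wrap2=197.70_deg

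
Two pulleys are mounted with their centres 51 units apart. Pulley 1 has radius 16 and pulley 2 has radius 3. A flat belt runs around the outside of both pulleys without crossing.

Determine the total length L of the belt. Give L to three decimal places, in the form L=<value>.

L=165.022

open belt: β = asin((r2−r1)/C) = asin(-13/51) = -14.7678°
wrap1 = π − 2β = 209.5356°
wrap2 = π + 2β = 150.4644°
tangent length = C·cosβ = 49.3153
L = r1·wrap1 + r2·wrap2 + 2·C·cosβ = 16·3.6571 + 3·2.6261 + 2·49.3153 = 165.0223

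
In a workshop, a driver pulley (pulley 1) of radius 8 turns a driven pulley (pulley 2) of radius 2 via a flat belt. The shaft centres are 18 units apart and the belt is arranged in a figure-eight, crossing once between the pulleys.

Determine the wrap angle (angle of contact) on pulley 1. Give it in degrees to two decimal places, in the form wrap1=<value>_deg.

wrap1=247.50_deg

crossed belt: β = asin((r1+r2)/C) = asin(10/18) = 33.7490°
wrap1 = wrap2 = π + 2β = 247.4980°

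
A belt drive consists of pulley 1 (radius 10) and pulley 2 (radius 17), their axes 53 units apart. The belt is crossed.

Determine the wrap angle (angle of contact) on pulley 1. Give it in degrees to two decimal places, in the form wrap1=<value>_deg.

wrap1=241.25_deg

crossed belt: β = asin((r1+r2)/C) = asin(27/53) = 30.6261°
wrap1 = wrap2 = π + 2β = 241.2523°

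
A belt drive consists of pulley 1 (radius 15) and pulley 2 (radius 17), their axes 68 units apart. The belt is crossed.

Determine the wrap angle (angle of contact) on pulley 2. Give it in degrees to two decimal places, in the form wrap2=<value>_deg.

crossed belt: β = asin((r1+r2)/C) = asin(32/68) = 28.0725°
wrap1 = wrap2 = π + 2β = 236.1450°

wrap2=236.14_deg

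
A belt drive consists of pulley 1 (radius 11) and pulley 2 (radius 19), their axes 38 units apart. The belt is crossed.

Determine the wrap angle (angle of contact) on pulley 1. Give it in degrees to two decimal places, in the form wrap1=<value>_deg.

crossed belt: β = asin((r1+r2)/C) = asin(30/38) = 52.1364°
wrap1 = wrap2 = π + 2β = 284.2727°

wrap1=284.27_deg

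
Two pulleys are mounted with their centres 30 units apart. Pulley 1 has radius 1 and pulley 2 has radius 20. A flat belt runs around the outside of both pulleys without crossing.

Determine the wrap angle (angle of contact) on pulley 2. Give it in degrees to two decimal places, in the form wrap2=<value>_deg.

open belt: β = asin((r2−r1)/C) = asin(19/30) = 39.2965°
wrap1 = π − 2β = 101.4070°
wrap2 = π + 2β = 258.5930°

wrap2=258.59_deg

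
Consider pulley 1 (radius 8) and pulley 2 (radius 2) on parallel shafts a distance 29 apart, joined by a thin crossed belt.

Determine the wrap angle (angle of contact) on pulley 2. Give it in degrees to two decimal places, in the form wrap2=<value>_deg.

crossed belt: β = asin((r1+r2)/C) = asin(10/29) = 20.1713°
wrap1 = wrap2 = π + 2β = 220.3425°

wrap2=220.34_deg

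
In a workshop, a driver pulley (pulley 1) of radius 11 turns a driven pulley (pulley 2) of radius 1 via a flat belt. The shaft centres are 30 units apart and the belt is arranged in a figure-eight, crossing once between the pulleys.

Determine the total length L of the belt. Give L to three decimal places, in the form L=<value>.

L=102.566

crossed belt: β = asin((r1+r2)/C) = asin(12/30) = 23.5782°
wrap1 = wrap2 = π + 2β = 227.1564°
tangent length = C·cosβ = 27.4955
L = (r1+r2)·wrap + 2·C·cosβ = 12·3.9646 + 2·27.4955 = 102.5664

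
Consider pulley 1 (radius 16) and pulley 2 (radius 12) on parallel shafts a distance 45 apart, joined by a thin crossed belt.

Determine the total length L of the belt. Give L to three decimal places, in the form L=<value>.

crossed belt: β = asin((r1+r2)/C) = asin(28/45) = 38.4786°
wrap1 = wrap2 = π + 2β = 256.9572°
tangent length = C·cosβ = 35.2278
L = (r1+r2)·wrap + 2·C·cosβ = 28·4.4847 + 2·35.2278 = 196.0286

L=196.029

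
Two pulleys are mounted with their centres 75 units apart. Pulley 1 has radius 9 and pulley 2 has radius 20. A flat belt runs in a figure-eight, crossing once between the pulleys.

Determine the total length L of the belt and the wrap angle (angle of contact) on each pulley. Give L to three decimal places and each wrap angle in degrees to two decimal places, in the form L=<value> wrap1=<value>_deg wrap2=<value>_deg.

crossed belt: β = asin((r1+r2)/C) = asin(29/75) = 22.7472°
wrap1 = wrap2 = π + 2β = 225.4945°
tangent length = C·cosβ = 69.1665
L = (r1+r2)·wrap + 2·C·cosβ = 29·3.9356 + 2·69.1665 = 252.4660

L=252.466 wrap1=225.49_deg wrap2=225.49_deg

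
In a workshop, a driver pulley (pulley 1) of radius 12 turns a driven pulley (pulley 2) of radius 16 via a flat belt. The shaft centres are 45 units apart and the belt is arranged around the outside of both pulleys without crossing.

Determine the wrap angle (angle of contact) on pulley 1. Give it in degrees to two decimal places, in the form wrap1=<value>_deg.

wrap1=169.80_deg

open belt: β = asin((r2−r1)/C) = asin(4/45) = 5.0997°
wrap1 = π − 2β = 169.8006°
wrap2 = π + 2β = 190.1994°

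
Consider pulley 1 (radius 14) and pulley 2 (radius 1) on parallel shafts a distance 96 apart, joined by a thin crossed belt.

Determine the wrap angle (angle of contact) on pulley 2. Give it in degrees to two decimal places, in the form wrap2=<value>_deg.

crossed belt: β = asin((r1+r2)/C) = asin(15/96) = 8.9893°
wrap1 = wrap2 = π + 2β = 197.9786°

wrap2=197.98_deg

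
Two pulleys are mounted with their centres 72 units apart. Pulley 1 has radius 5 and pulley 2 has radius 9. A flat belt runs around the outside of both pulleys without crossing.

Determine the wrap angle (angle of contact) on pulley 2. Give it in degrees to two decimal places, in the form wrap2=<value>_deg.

open belt: β = asin((r2−r1)/C) = asin(4/72) = 3.1847°
wrap1 = π − 2β = 173.6305°
wrap2 = π + 2β = 186.3695°

wrap2=186.37_deg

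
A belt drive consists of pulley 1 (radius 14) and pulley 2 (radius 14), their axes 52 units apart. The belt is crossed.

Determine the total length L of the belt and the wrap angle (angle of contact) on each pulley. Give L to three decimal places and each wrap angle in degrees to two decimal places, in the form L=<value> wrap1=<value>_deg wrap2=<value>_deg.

crossed belt: β = asin((r1+r2)/C) = asin(28/52) = 32.5790°
wrap1 = wrap2 = π + 2β = 245.1579°
tangent length = C·cosβ = 43.8178
L = (r1+r2)·wrap + 2·C·cosβ = 28·4.2788 + 2·43.8178 = 207.4424

L=207.442 wrap1=245.16_deg wrap2=245.16_deg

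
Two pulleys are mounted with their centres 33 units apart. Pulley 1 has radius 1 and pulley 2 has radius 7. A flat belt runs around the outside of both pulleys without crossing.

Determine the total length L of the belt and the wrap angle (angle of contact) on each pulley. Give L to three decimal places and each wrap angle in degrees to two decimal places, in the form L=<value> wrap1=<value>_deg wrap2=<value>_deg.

L=92.227 wrap1=159.05_deg wrap2=200.95_deg

open belt: β = asin((r2−r1)/C) = asin(6/33) = 10.4757°
wrap1 = π − 2β = 159.0486°
wrap2 = π + 2β = 200.9514°
tangent length = C·cosβ = 32.4500
L = r1·wrap1 + r2·wrap2 + 2·C·cosβ = 1·2.7759 + 7·3.5073 + 2·32.4500 = 92.2267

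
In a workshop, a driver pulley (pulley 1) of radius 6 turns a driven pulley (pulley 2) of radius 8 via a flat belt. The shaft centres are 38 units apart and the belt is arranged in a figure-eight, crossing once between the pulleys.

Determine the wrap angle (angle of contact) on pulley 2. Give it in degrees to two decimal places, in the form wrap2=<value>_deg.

crossed belt: β = asin((r1+r2)/C) = asin(14/38) = 21.6183°
wrap1 = wrap2 = π + 2β = 223.2365°

wrap2=223.24_deg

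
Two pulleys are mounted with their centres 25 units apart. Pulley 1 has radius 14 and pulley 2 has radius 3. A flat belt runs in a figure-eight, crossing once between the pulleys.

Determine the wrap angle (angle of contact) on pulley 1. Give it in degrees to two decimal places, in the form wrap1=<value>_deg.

crossed belt: β = asin((r1+r2)/C) = asin(17/25) = 42.8436°
wrap1 = wrap2 = π + 2β = 265.6873°

wrap1=265.69_deg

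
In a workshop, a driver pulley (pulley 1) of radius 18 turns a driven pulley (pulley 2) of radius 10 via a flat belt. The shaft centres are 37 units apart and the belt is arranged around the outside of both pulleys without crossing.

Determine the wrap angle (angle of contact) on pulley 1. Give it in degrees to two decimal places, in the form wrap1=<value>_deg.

open belt: β = asin((r2−r1)/C) = asin(-8/37) = -12.4869°
wrap1 = π − 2β = 204.9738°
wrap2 = π + 2β = 155.0262°

wrap1=204.97_deg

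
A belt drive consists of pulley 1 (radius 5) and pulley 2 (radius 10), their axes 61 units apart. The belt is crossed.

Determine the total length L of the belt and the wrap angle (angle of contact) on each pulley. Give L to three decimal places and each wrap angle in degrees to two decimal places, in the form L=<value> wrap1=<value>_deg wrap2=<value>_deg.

crossed belt: β = asin((r1+r2)/C) = asin(15/61) = 14.2351°
wrap1 = wrap2 = π + 2β = 208.4702°
tangent length = C·cosβ = 59.1270
L = (r1+r2)·wrap + 2·C·cosβ = 15·3.6385 + 2·59.1270 = 172.8313

L=172.831 wrap1=208.47_deg wrap2=208.47_deg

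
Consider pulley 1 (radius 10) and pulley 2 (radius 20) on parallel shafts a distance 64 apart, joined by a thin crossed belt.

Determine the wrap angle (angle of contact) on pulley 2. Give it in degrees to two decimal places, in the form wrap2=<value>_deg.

crossed belt: β = asin((r1+r2)/C) = asin(30/64) = 27.9532°
wrap1 = wrap2 = π + 2β = 235.9064°

wrap2=235.91_deg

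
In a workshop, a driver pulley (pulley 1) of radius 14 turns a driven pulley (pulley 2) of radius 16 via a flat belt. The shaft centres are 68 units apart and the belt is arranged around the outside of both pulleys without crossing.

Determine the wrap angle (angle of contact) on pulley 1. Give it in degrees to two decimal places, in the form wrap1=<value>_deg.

wrap1=176.63_deg

open belt: β = asin((r2−r1)/C) = asin(2/68) = 1.6854°
wrap1 = π − 2β = 176.6292°
wrap2 = π + 2β = 183.3708°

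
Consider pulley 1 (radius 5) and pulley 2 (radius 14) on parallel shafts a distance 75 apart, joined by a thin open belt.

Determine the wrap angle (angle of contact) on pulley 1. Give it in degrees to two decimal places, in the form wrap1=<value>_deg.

open belt: β = asin((r2−r1)/C) = asin(9/75) = 6.8921°
wrap1 = π − 2β = 166.2158°
wrap2 = π + 2β = 193.7842°

wrap1=166.22_deg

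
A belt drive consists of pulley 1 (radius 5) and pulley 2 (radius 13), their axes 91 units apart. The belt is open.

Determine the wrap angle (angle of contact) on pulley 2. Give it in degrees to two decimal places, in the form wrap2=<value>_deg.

wrap2=190.09_deg

open belt: β = asin((r2−r1)/C) = asin(8/91) = 5.0435°
wrap1 = π − 2β = 169.9130°
wrap2 = π + 2β = 190.0870°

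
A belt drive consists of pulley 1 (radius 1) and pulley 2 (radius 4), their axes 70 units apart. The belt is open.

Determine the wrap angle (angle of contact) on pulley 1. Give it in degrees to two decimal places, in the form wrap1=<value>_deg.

wrap1=175.09_deg

open belt: β = asin((r2−r1)/C) = asin(3/70) = 2.4563°
wrap1 = π − 2β = 175.0874°
wrap2 = π + 2β = 184.9126°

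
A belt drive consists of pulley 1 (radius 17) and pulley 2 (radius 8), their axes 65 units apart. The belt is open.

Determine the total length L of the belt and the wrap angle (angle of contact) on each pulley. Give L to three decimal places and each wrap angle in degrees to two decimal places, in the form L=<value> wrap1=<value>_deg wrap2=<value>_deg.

open belt: β = asin((r2−r1)/C) = asin(-9/65) = -7.9588°
wrap1 = π − 2β = 195.9177°
wrap2 = π + 2β = 164.0823°
tangent length = C·cosβ = 64.3739
L = r1·wrap1 + r2·wrap2 + 2·C·cosβ = 17·3.4194 + 8·2.8638 + 2·64.3739 = 209.7880

L=209.788 wrap1=195.92_deg wrap2=164.08_deg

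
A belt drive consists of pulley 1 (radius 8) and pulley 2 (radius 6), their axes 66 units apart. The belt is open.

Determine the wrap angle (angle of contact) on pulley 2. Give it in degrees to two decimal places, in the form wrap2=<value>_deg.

open belt: β = asin((r2−r1)/C) = asin(-2/66) = -1.7365°
wrap1 = π − 2β = 183.4730°
wrap2 = π + 2β = 176.5270°

wrap2=176.53_deg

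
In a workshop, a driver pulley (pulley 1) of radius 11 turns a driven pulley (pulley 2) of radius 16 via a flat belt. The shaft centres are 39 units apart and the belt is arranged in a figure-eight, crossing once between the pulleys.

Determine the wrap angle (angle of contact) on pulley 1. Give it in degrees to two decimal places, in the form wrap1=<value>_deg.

wrap1=267.63_deg

crossed belt: β = asin((r1+r2)/C) = asin(27/39) = 43.8131°
wrap1 = wrap2 = π + 2β = 267.6261°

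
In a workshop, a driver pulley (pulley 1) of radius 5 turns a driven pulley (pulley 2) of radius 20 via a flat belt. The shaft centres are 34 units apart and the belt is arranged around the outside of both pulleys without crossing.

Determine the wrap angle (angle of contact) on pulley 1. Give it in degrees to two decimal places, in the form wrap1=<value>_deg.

open belt: β = asin((r2−r1)/C) = asin(15/34) = 26.1790°
wrap1 = π − 2β = 127.6421°
wrap2 = π + 2β = 232.3579°

wrap1=127.64_deg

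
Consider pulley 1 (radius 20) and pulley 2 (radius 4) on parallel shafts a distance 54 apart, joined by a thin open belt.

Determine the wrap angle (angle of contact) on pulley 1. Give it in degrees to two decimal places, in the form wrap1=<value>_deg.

wrap1=214.47_deg

open belt: β = asin((r2−r1)/C) = asin(-16/54) = -17.2353°
wrap1 = π − 2β = 214.4706°
wrap2 = π + 2β = 145.5294°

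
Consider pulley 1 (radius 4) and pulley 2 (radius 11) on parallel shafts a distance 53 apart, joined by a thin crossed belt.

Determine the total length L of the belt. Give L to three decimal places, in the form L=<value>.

L=157.398

crossed belt: β = asin((r1+r2)/C) = asin(15/53) = 16.4405°
wrap1 = wrap2 = π + 2β = 212.8809°
tangent length = C·cosβ = 50.8331
L = (r1+r2)·wrap + 2·C·cosβ = 15·3.7155 + 2·50.8331 = 157.3982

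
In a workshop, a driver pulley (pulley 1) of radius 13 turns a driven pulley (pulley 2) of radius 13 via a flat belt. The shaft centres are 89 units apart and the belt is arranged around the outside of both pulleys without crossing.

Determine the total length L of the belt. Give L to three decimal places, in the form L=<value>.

L=259.681

open belt: β = asin((r2−r1)/C) = asin(0/89) = 0.0000°
wrap1 = π − 2β = 180.0000°
wrap2 = π + 2β = 180.0000°
tangent length = C·cosβ = 89.0000
L = r1·wrap1 + r2·wrap2 + 2·C·cosβ = 13·3.1416 + 13·3.1416 + 2·89.0000 = 259.6814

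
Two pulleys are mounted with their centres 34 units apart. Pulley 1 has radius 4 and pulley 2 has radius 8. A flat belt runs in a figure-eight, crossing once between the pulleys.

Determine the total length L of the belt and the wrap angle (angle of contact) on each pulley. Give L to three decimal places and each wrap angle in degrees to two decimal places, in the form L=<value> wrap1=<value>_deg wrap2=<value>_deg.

crossed belt: β = asin((r1+r2)/C) = asin(12/34) = 20.6673°
wrap1 = wrap2 = π + 2β = 221.3346°
tangent length = C·cosβ = 31.8119
L = (r1+r2)·wrap + 2·C·cosβ = 12·3.8630 + 2·31.8119 = 109.9801

L=109.980 wrap1=221.33_deg wrap2=221.33_deg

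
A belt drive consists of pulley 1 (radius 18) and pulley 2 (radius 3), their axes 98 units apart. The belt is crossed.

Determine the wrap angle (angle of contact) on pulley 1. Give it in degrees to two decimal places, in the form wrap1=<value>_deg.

wrap1=204.75_deg

crossed belt: β = asin((r1+r2)/C) = asin(21/98) = 12.3736°
wrap1 = wrap2 = π + 2β = 204.7473°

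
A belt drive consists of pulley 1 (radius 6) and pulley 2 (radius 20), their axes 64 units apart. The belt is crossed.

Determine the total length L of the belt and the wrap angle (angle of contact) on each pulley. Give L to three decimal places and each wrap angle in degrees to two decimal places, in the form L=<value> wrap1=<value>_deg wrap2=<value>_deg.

crossed belt: β = asin((r1+r2)/C) = asin(26/64) = 23.9695°
wrap1 = wrap2 = π + 2β = 227.9390°
tangent length = C·cosβ = 58.4808
L = (r1+r2)·wrap + 2·C·cosβ = 26·3.9783 + 2·58.4808 = 220.3970

L=220.397 wrap1=227.94_deg wrap2=227.94_deg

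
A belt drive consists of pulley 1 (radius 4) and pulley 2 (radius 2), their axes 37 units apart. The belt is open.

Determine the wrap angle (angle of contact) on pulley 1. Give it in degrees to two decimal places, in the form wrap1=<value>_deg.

open belt: β = asin((r2−r1)/C) = asin(-2/37) = -3.0986°
wrap1 = π − 2β = 186.1972°
wrap2 = π + 2β = 173.8028°

wrap1=186.20_deg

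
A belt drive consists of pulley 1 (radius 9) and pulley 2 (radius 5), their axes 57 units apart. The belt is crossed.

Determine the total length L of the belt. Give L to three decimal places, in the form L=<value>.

crossed belt: β = asin((r1+r2)/C) = asin(14/57) = 14.2181°
wrap1 = wrap2 = π + 2β = 208.4362°
tangent length = C·cosβ = 55.2540
L = (r1+r2)·wrap + 2·C·cosβ = 14·3.6379 + 2·55.2540 = 161.4385

L=161.439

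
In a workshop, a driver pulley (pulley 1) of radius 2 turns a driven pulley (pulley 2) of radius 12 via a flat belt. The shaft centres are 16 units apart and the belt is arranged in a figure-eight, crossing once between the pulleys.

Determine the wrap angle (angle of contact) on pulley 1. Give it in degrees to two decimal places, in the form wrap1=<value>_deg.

crossed belt: β = asin((r1+r2)/C) = asin(14/16) = 61.0450°
wrap1 = wrap2 = π + 2β = 302.0900°

wrap1=302.09_deg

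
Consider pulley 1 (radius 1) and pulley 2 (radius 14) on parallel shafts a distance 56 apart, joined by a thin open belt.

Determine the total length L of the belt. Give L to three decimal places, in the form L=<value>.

open belt: β = asin((r2−r1)/C) = asin(13/56) = 13.4233°
wrap1 = π − 2β = 153.1535°
wrap2 = π + 2β = 206.8465°
tangent length = C·cosβ = 54.4702
L = r1·wrap1 + r2·wrap2 + 2·C·cosβ = 1·2.6730 + 14·3.6102 + 2·54.4702 = 162.1555

L=162.156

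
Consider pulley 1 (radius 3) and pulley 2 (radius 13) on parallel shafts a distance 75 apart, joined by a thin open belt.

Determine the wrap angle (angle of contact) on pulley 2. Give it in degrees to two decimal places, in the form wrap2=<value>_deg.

wrap2=195.32_deg

open belt: β = asin((r2−r1)/C) = asin(10/75) = 7.6623°
wrap1 = π − 2β = 164.6755°
wrap2 = π + 2β = 195.3245°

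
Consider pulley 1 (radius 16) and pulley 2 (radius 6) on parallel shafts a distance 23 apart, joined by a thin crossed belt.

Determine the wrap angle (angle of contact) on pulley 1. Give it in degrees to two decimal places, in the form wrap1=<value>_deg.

crossed belt: β = asin((r1+r2)/C) = asin(22/23) = 73.0426°
wrap1 = wrap2 = π + 2β = 326.0851°

wrap1=326.09_deg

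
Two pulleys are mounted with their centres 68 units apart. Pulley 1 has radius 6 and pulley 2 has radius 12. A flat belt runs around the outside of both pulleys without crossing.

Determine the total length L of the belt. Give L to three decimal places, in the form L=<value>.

L=193.078

open belt: β = asin((r2−r1)/C) = asin(6/68) = 5.0621°
wrap1 = π − 2β = 169.8758°
wrap2 = π + 2β = 190.1242°
tangent length = C·cosβ = 67.7348
L = r1·wrap1 + r2·wrap2 + 2·C·cosβ = 6·2.9649 + 12·3.3183 + 2·67.7348 = 193.0784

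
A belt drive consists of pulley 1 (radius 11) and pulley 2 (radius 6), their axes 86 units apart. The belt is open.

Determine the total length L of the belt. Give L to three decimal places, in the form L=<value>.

open belt: β = asin((r2−r1)/C) = asin(-5/86) = -3.3330°
wrap1 = π − 2β = 186.6661°
wrap2 = π + 2β = 173.3339°
tangent length = C·cosβ = 85.8545
L = r1·wrap1 + r2·wrap2 + 2·C·cosβ = 11·3.2579 + 6·3.0252 + 2·85.8545 = 225.6979

L=225.698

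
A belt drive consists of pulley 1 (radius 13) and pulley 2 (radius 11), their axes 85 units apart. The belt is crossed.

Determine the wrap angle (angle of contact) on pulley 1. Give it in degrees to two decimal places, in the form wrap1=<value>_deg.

crossed belt: β = asin((r1+r2)/C) = asin(24/85) = 16.4007°
wrap1 = wrap2 = π + 2β = 212.8014°

wrap1=212.80_deg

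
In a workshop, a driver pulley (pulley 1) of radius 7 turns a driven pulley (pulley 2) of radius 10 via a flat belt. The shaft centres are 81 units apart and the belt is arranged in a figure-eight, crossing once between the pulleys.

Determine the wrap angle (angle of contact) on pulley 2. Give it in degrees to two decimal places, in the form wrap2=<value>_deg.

crossed belt: β = asin((r1+r2)/C) = asin(17/81) = 12.1151°
wrap1 = wrap2 = π + 2β = 204.2302°

wrap2=204.23_deg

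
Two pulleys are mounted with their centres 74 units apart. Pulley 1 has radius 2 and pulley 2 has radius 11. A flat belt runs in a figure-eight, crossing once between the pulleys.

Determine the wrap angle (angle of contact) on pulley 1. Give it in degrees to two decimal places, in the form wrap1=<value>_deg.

wrap1=200.24_deg

crossed belt: β = asin((r1+r2)/C) = asin(13/74) = 10.1180°
wrap1 = wrap2 = π + 2β = 200.2360°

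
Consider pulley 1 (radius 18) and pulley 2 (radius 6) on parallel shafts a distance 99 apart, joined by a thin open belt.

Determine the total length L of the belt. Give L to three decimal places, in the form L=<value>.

L=274.855

open belt: β = asin((r2−r1)/C) = asin(-12/99) = -6.9621°
wrap1 = π − 2β = 193.9241°
wrap2 = π + 2β = 166.0759°
tangent length = C·cosβ = 98.2700
L = r1·wrap1 + r2·wrap2 + 2·C·cosβ = 18·3.3846 + 6·2.8986 + 2·98.2700 = 274.8546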